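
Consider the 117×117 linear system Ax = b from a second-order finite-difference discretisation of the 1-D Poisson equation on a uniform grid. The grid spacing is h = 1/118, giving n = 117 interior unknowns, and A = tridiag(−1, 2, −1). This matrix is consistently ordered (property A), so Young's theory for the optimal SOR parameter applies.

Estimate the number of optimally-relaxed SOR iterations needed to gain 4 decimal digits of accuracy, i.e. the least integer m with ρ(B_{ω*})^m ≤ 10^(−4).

ρ_J = max_k |cos(kπ/118)| = cos(π/118) = 0.9996456
1 − cos²(π/118) = sin²(π/118) ⇒ √(1−ρ_J²) = sin(π/118) = 0.0266205.
Then 2/(1+√(1−ρ_J²)) = 2/(1+0.0266205); ω* = 2/1.0266205 = 1.9481396.
ρ_SOR = ω* − 1 ≈ 0.9481396.
(0.9481396)^m ≤ 10^{−4}  ⇒  m·ln(0.9481396) ≤ −4·ln10  ⇒  m ≥ 172.953  ⇒  m = 173

m = 173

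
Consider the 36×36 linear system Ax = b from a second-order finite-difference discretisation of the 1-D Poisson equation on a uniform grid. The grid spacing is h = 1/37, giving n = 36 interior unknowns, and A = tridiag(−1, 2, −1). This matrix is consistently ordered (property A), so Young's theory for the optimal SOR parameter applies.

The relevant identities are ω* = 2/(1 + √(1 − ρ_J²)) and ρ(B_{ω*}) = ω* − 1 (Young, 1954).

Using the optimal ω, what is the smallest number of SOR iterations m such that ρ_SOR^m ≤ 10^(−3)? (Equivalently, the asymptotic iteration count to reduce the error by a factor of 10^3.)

m = 41

ρ_J = max_k |cos(kπ/37)| = cos(π/37) = 0.9963975
√(1−ρ_J²) = |sin(π/37)| = 0.0848059
Young: ω* = 2/(1+√(1−ρ_J²)) = 2/(1+0.0848059) = 2/1.0848059 = 1.8436478.
At ω = 1.8436478 every |λ(B_ω)| = ω−1, so ρ_SOR = 0.8436478.
m ≥ 3·ln10 / (−ln 0.8436478) = 40.629; smallest integer m = 41.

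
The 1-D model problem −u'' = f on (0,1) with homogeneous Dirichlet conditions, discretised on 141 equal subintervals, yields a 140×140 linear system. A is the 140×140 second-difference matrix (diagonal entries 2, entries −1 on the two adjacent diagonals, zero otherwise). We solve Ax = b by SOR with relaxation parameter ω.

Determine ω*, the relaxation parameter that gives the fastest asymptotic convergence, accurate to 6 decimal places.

ω* = 1.956413

B_J for the 140×140 system has eigenvalues cos(kπ/141); ρ_J = cos(π/141) = 0.999752.
√(1−ρ_J²) simplifies to sin(π/141) = 0.0222790.
[ω*] 2 ÷ (1 + 0.0222790) = 2 ÷ 1.0222790 = 1.956413.
[ρ_SOR] ω* − 1 = 0.956413.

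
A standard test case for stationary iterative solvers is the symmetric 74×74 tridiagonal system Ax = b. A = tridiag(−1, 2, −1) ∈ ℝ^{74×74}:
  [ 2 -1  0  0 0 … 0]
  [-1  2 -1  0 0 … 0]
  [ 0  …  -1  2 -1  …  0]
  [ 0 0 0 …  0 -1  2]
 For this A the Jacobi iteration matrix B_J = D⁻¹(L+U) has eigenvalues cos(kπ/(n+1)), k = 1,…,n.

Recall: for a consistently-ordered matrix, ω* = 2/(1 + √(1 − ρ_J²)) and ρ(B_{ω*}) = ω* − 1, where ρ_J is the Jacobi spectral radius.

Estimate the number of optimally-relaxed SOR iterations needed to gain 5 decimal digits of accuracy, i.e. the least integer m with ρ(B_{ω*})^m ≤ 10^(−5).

n=74: λ(B_J) = 1 − λ(A)/2 = cos(kπ/75); k=1 gives ρ_J = 0.9991228.
√(1 − cos²(π/75)) = sin(π/75) ≈ 0.0418757.
[ω*] 2 ÷ (1 + 0.0418757) = 2 ÷ 1.0418757 = 1.9196148.
Hence ρ(B_{ω*}) = 1.9196148 − 1 = 0.9196148.
Need (0.9196148)^m ≤ 10^(−5): m ≥ 5·ln10/|ln 0.9196148| = 11.5129/0.0838004 = 137.385 ⇒ m = 138.

m = 138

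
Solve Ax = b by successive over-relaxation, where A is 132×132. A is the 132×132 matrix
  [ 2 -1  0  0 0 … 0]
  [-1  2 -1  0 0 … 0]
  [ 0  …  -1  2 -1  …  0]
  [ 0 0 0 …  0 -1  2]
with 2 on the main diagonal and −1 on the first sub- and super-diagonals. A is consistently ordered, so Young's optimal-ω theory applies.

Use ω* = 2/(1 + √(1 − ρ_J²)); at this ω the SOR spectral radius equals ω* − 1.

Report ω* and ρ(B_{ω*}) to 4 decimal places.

½·tridiag(1,0,1) at n=132: λ_k = cos(kπ/133); max |λ| at k=1 ⇒ ρ_J = cos(π/133) ≈ 0.9997.
1 − cos²(π/133) = sin²(π/133) ⇒ √(1−ρ_J²) = sin(π/133) = 0.02362.
ω* = 2/(1+0.02362) = 1.9539
ρ(B_{ω*}) = ω*−1 = 0.9539

ω* = 1.9539, ρ_SOR = 0.9539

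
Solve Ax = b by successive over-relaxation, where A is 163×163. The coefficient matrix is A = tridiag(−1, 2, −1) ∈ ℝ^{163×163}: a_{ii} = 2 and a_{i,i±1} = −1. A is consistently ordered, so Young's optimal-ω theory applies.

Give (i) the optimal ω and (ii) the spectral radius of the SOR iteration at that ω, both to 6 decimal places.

[ρ_J] n=163: ρ(B_J) = cos(π/(n+1)) = cos(π/164) = 0.999817.
√(1−ρ_J²) = |sin(π/164)| = 0.0191549
ω* = 2 / (1 + 0.0191549) = 2 / 1.0191549 ≈ 1.962410.
Hence ρ(B_{ω*}) = 1.962410 − 1 = 0.962410.

ω* = 1.962410, ρ_SOR = 0.962410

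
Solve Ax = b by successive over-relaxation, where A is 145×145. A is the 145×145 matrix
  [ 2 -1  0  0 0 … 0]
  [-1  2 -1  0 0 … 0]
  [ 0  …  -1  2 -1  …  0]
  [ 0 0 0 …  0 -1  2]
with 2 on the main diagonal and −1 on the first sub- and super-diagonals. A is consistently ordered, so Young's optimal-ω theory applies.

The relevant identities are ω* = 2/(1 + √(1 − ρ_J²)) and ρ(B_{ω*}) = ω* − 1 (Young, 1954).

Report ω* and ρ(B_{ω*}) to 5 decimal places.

spectrum of D⁻¹(L+U) = {cos(kπ/146) : 1≤k≤145}; ρ_J = cos(π/146) = 0.99977.
root = sin(π/146) = 0.021516  (since 1−cos² = sin²).
ω* = 2/(1+0.021516) = 1.95787
ρ(B_{ω*}) = ω*−1 = 0.95787

ω* = 1.95787, ρ_SOR = 0.95787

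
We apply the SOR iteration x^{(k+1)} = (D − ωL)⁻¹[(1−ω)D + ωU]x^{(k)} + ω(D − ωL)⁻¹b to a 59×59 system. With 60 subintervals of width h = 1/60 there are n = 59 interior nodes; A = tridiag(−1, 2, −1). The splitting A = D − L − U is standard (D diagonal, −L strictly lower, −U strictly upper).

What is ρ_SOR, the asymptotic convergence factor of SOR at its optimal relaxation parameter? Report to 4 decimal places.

[ρ_J] n=59: ρ(B_J) = cos(π/(n+1)) = cos(π/60) = 0.9986.
√(1 − cos²(π/60)) = sin(π/60) ≈ 0.05234.
So ω* = 2/1.05234 = 1.9005 (Young).
ρ_SOR = ω* − 1 = 1.9005 − 1 = 0.9005.

ρ_SOR = 0.9005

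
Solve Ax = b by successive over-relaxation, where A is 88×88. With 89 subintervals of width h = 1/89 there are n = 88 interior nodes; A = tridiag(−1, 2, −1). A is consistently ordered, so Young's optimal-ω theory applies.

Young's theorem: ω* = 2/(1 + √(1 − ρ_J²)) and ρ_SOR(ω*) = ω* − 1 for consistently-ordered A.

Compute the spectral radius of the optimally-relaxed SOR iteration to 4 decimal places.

With n=88, ρ(Jacobi) = cos(π/89) = 0.9994.
root = sin(π/89) = 0.03529  (since 1−cos² = sin²).
[ω*] 2 ÷ (1 + 0.03529) = 2 ÷ 1.03529 = 1.9318.
[ρ_SOR] ω* − 1 = 0.9318.

ρ_SOR = 0.9318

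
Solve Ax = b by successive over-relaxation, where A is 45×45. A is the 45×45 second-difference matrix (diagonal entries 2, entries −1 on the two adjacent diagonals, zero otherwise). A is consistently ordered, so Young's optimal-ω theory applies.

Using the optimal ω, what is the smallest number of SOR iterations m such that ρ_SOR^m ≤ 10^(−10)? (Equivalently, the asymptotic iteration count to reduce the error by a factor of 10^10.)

With n=45, ρ(Jacobi) = cos(π/46) = 0.9976688.
1 − cos²(π/46) = sin²(π/46) ⇒ √(1−ρ_J²) = sin(π/46) = 0.0682424.
ω* = 2/(1+0.0682424) = 1.8722342
ρ_SOR = ω* − 1 = 1.8722342 − 1 = 0.8722342.
Need (0.8722342)^m ≤ 10^(−10): m ≥ 10·ln10/|ln 0.8722342| = 23.0259/0.136697 = 168.445 ⇒ m = 169.

m = 169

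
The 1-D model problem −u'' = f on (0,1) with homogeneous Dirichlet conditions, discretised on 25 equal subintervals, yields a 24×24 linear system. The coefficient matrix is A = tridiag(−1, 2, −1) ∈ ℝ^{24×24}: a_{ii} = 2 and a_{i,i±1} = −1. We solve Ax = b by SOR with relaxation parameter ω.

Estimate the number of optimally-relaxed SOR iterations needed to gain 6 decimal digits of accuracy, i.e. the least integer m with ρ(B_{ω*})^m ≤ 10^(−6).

½·tridiag(1,0,1) at n=24: λ_k = cos(kπ/25); max |λ| at k=1 ⇒ ρ_J = cos(π/25) ≈ 0.9921147.
√(1 − cos²(π/25)) = sin(π/25) ≈ 0.1253332.
Young: ω* = 2/(1+√(1−ρ_J²)) = 2/(1+0.1253332) = 2/1.1253332 = 1.7772514.
ρ_SOR = ω* − 1 ≈ 0.7772514.
For 6 digits: m = 6·ln10 / (−ln 0.7772514) = 13.8155/0.251991 = 54.825; round up → m = 55.

m = 55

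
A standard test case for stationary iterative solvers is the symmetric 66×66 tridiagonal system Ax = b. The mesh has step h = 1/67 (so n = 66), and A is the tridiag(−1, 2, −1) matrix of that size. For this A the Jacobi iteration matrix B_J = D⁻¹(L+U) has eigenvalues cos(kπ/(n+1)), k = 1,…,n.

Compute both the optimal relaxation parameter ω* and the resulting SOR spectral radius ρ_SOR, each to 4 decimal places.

ω* = 1.9105, ρ_SOR = 0.9105

[ρ_J] n=66: ρ(B_J) = cos(π/(n+1)) = cos(π/67) = 0.9989.
1 − cos²(π/67) = sin²(π/67) ⇒ √(1−ρ_J²) = sin(π/67) = 0.04687.
ω* = 2/(1+0.04687) = 1.9105
ρ_SOR = ω* − 1 ≈ 0.9105.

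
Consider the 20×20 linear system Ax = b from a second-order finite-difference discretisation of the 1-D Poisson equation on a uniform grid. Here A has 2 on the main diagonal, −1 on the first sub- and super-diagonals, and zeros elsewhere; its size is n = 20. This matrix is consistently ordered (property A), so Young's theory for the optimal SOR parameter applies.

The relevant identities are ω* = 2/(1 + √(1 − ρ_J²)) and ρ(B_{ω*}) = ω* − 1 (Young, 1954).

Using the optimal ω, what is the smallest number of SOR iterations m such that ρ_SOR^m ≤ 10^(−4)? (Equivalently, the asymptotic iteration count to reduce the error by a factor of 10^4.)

ρ_J = max_k |cos(kπ/21)| = cos(π/21) = 0.9888308
1 − cos²(π/21) = sin²(π/21) ⇒ √(1−ρ_J²) = sin(π/21) = 0.1490423.
So ω* = 2/1.1490423 = 1.7405800 (Young).
[ρ_SOR] ω* − 1 = 0.7405800.
ρ_SOR^m ≤ 10^(−4) ⇔ m ≥ 4·ln10/(−ln 0.7405800) = 9.21034/0.300322 = 30.668; m = ⌈30.668⌉ = 31.

m = 31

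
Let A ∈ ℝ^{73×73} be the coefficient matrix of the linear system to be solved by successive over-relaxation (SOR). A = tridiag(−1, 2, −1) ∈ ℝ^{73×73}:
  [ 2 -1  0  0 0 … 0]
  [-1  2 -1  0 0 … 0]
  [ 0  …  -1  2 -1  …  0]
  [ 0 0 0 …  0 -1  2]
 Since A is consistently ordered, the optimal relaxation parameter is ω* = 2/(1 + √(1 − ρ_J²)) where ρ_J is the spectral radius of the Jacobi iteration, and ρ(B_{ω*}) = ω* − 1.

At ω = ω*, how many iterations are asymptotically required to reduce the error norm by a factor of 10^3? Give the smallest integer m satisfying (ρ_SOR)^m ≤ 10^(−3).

½·tridiag(1,0,1) at n=73: λ_k = cos(kπ/74); max |λ| at k=1 ⇒ ρ_J = cos(π/74) ≈ 0.9990990.
root = sin(π/74) = 0.0424412  (since 1−cos² = sin²).
ω* = 2/(1 + 0.0424412) = 2/1.0424412 = 1.9185734.
ρ(B_{ω*}) = ω*−1 = 0.9185734
m ≥ 3·ln10 / (−ln 0.9185734) = 81.331; smallest integer m = 82.

m = 82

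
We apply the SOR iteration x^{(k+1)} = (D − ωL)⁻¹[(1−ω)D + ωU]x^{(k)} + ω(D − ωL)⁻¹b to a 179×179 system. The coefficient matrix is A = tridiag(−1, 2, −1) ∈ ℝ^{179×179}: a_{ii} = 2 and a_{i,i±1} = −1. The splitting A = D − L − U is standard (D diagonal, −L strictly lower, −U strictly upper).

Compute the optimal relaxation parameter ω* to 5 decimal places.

ω* = 1.96569

With n=179, ρ(Jacobi) = cos(π/180) = 0.99985.
√(1−ρ_J²) simplifies to sin(π/180) = 0.017452.
So ω* = 2/1.017452 = 1.96569 (Young).
Hence ρ(B_{ω*}) = 1.96569 − 1 = 0.96569.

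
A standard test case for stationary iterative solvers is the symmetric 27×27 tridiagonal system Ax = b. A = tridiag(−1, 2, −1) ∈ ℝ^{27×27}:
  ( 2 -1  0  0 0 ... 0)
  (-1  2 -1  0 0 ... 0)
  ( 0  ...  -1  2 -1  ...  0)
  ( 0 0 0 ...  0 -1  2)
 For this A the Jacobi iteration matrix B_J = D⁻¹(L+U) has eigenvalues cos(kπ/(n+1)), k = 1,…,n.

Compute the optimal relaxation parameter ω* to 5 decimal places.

B_J for the 27×27 system has eigenvalues cos(kπ/28); ρ_J = cos(π/28) = 0.99371.
1 − cos²(π/28) = sin²(π/28) ⇒ √(1−ρ_J²) = sin(π/28) = 0.111964.
Then 2/(1+√(1−ρ_J²)) = 2/(1+0.111964); ω* = 2/1.111964 = 1.79862.
At ω = 1.79862 every |λ(B_ω)| = ω−1, so ρ_SOR = 0.79862.

ω* = 1.79862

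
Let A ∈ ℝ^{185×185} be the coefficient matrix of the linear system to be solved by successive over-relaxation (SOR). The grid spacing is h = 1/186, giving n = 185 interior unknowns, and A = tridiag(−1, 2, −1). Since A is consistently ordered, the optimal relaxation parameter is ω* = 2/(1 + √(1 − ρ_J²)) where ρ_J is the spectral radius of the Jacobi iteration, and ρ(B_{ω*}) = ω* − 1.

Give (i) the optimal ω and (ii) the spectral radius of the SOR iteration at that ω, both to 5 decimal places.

B_J for the 185×185 system has eigenvalues cos(kπ/186); ρ_J = cos(π/186) = 0.99986.
√(1 − cos²(π/186)) = sin(π/186) ≈ 0.016889.
Young: ω* = 2/(1+√(1−ρ_J²)) = 2/(1+0.016889) = 2/1.016889 = 1.96678.
ρ(B_{ω*}) = ω*−1 = 0.96678

ω* = 1.96678, ρ_SOR = 0.96678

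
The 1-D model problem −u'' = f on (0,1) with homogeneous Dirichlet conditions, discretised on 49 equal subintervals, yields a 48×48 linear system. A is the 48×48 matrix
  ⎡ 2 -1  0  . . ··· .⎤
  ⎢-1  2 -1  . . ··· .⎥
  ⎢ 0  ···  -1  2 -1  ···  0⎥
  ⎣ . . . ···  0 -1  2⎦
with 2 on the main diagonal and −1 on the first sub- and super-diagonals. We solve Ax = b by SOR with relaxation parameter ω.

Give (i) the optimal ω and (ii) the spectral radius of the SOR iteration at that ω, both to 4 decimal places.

[ρ_J] n=48: ρ(B_J) = cos(π/(n+1)) = cos(π/49) = 0.9979.
√(1−ρ_J²) simplifies to sin(π/49) = 0.06407.
[ω*] 2 ÷ (1 + 0.06407) = 2 ÷ 1.06407 = 1.8796.
ρ(B_{ω*}) = ω*−1 = 0.8796

ω* = 1.8796, ρ_SOR = 0.8796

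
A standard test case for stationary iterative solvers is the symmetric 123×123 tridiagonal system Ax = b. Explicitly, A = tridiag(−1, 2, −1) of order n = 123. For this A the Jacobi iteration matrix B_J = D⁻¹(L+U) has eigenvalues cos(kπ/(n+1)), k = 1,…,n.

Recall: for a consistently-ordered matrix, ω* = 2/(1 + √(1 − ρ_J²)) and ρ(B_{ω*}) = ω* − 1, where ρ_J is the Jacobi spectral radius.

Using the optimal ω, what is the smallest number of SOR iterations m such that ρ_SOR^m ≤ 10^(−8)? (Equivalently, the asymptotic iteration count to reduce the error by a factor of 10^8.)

ρ_J = max_k |cos(kπ/124)| = cos(π/124) = 0.9996791
√(1 − cos²(π/124)) = sin(π/124) ≈ 0.0253327.
ω* = 2/(1+0.0253327) = 1.9505864
Hence ρ(B_{ω*}) = 1.9505864 − 1 = 0.9505864.
(0.9505864)^m ≤ 10^{−8}  ⇒  m·ln(0.9505864) ≤ −8·ln10  ⇒  m ≥ 363.498  ⇒  m = 364

m = 364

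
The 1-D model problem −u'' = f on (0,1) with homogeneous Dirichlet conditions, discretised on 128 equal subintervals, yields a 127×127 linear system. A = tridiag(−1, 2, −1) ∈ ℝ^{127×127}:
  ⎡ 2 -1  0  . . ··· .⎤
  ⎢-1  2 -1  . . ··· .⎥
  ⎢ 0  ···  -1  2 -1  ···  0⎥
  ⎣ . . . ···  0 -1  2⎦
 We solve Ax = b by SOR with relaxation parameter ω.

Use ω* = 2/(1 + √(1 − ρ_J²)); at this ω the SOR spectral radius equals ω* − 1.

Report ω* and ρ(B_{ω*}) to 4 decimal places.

B_J for the 127×127 system has eigenvalues cos(kπ/128); ρ_J = cos(π/128) = 0.9997.
1 − cos²(π/128) = sin²(π/128) ⇒ √(1−ρ_J²) = sin(π/128) = 0.02454.
So ω* = 2/1.02454 = 1.9521 (Young).
[ρ_SOR] ω* − 1 = 0.9521.

ω* = 1.9521, ρ_SOR = 0.9521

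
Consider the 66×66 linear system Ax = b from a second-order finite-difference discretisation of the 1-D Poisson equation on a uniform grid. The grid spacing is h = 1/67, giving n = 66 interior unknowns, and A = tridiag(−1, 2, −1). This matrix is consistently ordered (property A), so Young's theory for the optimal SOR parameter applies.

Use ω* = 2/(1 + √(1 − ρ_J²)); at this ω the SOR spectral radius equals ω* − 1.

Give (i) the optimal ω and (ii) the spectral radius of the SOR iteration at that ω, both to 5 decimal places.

ω* = 1.91045, ρ_SOR = 0.91045

With n=66, ρ(Jacobi) = cos(π/67) = 0.99890.
1 − cos²(π/67) = sin²(π/67) ⇒ √(1−ρ_J²) = sin(π/67) = 0.046872.
Then 2/(1+√(1−ρ_J²)) = 2/(1+0.046872); ω* = 2/1.046872 = 1.91045.
At ω = 1.91045 every |λ(B_ω)| = ω−1, so ρ_SOR = 0.91045.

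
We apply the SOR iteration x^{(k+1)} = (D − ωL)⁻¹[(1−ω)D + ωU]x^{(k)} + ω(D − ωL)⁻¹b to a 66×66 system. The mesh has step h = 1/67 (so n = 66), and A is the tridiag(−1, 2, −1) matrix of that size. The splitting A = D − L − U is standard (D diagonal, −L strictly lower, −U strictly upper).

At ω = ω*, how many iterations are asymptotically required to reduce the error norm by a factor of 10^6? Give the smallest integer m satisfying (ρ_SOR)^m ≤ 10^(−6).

With n=66, ρ(Jacobi) = cos(π/67) = 0.9989009.
√(1 − cos²(π/67)) = sin(π/67) ≈ 0.0468723.
ω* = 2/(1 + 0.0468723) = 2/1.0468723 = 1.9104527.
ρ_SOR = ω* − 1 = 1.9104527 − 1 = 0.9104527.
6·ln10 = 13.8155; −ln(0.9104527) = 0.0938133; m = ⌈13.8155/0.0938133⌉ = ⌈147.266⌉ = 148.

m = 148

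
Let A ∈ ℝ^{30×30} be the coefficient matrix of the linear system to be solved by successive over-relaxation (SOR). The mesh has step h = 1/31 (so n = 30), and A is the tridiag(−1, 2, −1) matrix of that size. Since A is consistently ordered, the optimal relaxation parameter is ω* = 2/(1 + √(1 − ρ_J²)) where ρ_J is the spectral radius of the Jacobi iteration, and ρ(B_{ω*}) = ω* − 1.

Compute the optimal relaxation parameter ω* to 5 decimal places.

½·tridiag(1,0,1) at n=30: λ_k = cos(kπ/31); max |λ| at k=1 ⇒ ρ_J = cos(π/31) ≈ 0.99487.
root = sin(π/31) = 0.101168  (since 1−cos² = sin²).
[ω*] 2 ÷ (1 + 0.101168) = 2 ÷ 1.101168 = 1.81625.
ρ_SOR = ω* − 1 = 1.81625 − 1 = 0.81625.

ω* = 1.81625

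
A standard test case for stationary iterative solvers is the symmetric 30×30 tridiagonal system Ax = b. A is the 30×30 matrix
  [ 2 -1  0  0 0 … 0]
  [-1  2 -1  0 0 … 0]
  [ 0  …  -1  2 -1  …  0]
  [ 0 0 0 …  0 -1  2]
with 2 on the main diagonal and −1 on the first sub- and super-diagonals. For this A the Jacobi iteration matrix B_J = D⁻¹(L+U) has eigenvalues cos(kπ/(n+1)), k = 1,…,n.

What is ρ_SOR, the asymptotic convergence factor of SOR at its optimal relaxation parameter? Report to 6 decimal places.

B_J for the 30×30 system has eigenvalues cos(kπ/31); ρ_J = cos(π/31) = 0.994869.
1 − cos²(π/31) = sin²(π/31) ⇒ √(1−ρ_J²) = sin(π/31) = 0.1011683.
ω* = 2/(1 + 0.1011683) = 2/1.1011683 = 1.816253.
ρ_SOR = ω* − 1 ≈ 0.816253.

ρ_SOR = 0.816253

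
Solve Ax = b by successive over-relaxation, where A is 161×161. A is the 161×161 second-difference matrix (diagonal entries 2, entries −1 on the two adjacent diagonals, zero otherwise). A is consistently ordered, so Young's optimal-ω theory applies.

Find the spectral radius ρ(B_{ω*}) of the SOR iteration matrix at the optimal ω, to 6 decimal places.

½·tridiag(1,0,1) at n=161: λ_k = cos(kπ/162); max |λ| at k=1 ⇒ ρ_J = cos(π/162) ≈ 0.999812.
1 − cos²(π/162) = sin²(π/162) ⇒ √(1−ρ_J²) = sin(π/162) = 0.0193913.
ω* = 2/(1 + 0.0193913) = 2/1.0193913 = 1.961955.
At ω = 1.961955 every |λ(B_ω)| = ω−1, so ρ_SOR = 0.961955.

ρ_SOR = 0.961955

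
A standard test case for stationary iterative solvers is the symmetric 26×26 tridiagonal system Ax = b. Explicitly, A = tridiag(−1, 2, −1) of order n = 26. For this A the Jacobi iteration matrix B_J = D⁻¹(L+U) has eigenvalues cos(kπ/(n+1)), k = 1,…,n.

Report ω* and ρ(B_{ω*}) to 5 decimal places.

ω* = 1.79197, ρ_SOR = 0.79197

[ρ_J] n=26: ρ(B_J) = cos(π/(n+1)) = cos(π/27) = 0.99324.
√(1−ρ_J²) simplifies to sin(π/27) = 0.116093.
Young: ω* = 2/(1+√(1−ρ_J²)) = 2/(1+0.116093) = 2/1.116093 = 1.79197.
Hence ρ(B_{ω*}) = 1.79197 − 1 = 0.79197.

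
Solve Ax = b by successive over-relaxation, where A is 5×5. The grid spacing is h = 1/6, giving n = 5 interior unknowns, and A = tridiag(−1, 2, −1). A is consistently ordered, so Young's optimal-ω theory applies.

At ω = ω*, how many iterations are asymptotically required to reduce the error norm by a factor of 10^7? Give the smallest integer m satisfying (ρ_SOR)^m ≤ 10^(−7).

m = 15

½·tridiag(1,0,1) at n=5: λ_k = cos(kπ/6); max |λ| at k=1 ⇒ ρ_J = cos(π/6) ≈ 0.8660254.
root = sin(π/6) = 0.5000000  (since 1−cos² = sin²).
ω* = 2/(1+0.5000000) = 1.3333333
and ρ(B_{ω*}) = 1.3333333 − 1 = 0.3333333.
m ≥ 7·ln10 / (−ln 0.3333333) = 14.671; smallest integer m = 15.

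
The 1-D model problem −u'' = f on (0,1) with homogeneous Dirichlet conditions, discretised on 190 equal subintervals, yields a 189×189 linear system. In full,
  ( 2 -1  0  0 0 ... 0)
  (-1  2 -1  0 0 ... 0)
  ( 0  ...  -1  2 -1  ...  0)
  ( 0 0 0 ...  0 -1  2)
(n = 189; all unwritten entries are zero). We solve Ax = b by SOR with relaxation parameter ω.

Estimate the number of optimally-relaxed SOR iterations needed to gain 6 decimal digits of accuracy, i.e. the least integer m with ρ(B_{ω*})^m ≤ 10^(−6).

m = 418

n=189: λ(B_J) = 1 − λ(A)/2 = cos(kπ/190); k=1 gives ρ_J = 0.9998633.
√(1 − cos²(π/190)) = sin(π/190) ≈ 0.0165339.
Then 2/(1+√(1−ρ_J²)) = 2/(1+0.0165339); ω* = 2/1.0165339 = 1.9674700.
Hence ρ(B_{ω*}) = 1.9674700 − 1 = 0.9674700.
Need (0.9674700)^m ≤ 10^(−6): m ≥ 6·ln10/|ln 0.9674700| = 13.8155/0.0330709 = 417.754 ⇒ m = 418.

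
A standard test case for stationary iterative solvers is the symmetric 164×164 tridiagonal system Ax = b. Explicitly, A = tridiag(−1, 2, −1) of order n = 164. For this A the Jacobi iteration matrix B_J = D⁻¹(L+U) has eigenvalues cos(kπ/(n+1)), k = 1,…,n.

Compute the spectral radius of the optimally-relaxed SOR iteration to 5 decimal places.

spectrum of D⁻¹(L+U) = {cos(kπ/165) : 1≤k≤164}; ρ_J = cos(π/165) = 0.99982.
√(1−ρ_J²) simplifies to sin(π/165) = 0.019039.
[ω*] 2 ÷ (1 + 0.019039) = 2 ÷ 1.019039 = 1.96263.
At ω = 1.96263 every |λ(B_ω)| = ω−1, so ρ_SOR = 0.96263.

ρ_SOR = 0.96263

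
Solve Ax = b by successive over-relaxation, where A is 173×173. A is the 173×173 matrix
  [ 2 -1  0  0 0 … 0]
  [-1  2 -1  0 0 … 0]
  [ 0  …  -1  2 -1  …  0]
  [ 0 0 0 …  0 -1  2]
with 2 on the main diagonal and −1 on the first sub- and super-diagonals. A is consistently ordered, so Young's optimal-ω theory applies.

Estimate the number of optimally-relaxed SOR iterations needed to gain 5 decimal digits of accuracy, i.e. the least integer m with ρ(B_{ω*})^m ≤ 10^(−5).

m = 319

With n=173, ρ(Jacobi) = cos(π/174) = 0.9998370.
√(1 − cos²(π/174)) = sin(π/174) ≈ 0.0180541.
ω* = 2 / (1 + 0.0180541) = 2 / 1.0180541 ≈ 1.9645321.
and ρ(B_{ω*}) = 1.9645321 − 1 = 0.9645321.
5·ln10 = 11.5129; −ln(0.9645321) = 0.0361122; m = ⌈11.5129/0.0361122⌉ = ⌈318.809⌉ = 319.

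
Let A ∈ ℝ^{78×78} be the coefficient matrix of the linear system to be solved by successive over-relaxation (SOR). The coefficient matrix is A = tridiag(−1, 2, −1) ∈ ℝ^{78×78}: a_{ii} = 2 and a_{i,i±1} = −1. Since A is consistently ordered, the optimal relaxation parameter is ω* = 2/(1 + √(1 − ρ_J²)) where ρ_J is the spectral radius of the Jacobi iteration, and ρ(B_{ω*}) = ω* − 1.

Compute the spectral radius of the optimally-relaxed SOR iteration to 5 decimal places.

ρ_J = max_k |cos(kπ/79)| = cos(π/79) = 0.99921
√(1 − cos²(π/79)) = sin(π/79) ≈ 0.039757.
So ω* = 2/1.039757 = 1.92353 (Young).
At ω = 1.92353 every |λ(B_ω)| = ω−1, so ρ_SOR = 0.92353.

ρ_SOR = 0.92353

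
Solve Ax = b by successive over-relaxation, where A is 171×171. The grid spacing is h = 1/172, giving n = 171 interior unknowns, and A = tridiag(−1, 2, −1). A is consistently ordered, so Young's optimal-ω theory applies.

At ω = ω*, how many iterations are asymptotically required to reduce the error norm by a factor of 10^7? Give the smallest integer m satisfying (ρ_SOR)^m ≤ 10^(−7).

m = 442

With n=171, ρ(Jacobi) = cos(π/172) = 0.9998332.
√(1 − cos²(π/172)) = sin(π/172) ≈ 0.0182641.
[ω*] 2 ÷ (1 + 0.0182641) = 2 ÷ 1.0182641 = 1.9641270.
ρ_SOR = ω* − 1 = 1.9641270 − 1 = 0.9641270.
For 7 digits: m = 7·ln10 / (−ln 0.9641270) = 16.1181/0.0365323 = 441.201; round up → m = 442.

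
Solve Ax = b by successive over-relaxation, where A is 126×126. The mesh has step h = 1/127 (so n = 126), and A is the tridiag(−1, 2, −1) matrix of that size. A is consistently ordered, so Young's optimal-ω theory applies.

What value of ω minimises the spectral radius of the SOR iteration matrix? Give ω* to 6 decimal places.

spectrum of D⁻¹(L+U) = {cos(kπ/127) : 1≤k≤126}; ρ_J = cos(π/127) = 0.999694.
1 − cos²(π/127) = sin²(π/127) ⇒ √(1−ρ_J²) = sin(π/127) = 0.0247344.
ω* = 2/(1+0.0247344) = 1.951725
ρ(B_{ω*}) = ω*−1 = 0.951725

ω* = 1.951725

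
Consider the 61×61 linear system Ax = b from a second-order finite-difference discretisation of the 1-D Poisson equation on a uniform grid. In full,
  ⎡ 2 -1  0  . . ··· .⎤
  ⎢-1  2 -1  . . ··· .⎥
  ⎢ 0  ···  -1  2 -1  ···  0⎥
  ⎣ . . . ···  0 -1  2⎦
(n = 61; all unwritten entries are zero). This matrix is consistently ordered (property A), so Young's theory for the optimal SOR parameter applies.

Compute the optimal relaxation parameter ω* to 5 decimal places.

ω* = 1.90359

ρ_J = max_k |cos(kπ/62)| = cos(π/62) = 0.99872
√(1 − cos²(π/62)) = sin(π/62) ≈ 0.050649.
So ω* = 2/1.050649 = 1.90359 (Young).
[ρ_SOR] ω* − 1 = 0.90359.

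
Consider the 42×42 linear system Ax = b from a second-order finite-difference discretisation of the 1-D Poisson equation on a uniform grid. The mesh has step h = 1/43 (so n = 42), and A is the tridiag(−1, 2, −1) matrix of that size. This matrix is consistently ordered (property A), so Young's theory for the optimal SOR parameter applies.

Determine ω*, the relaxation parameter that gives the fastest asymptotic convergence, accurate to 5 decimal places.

[ρ_J] n=42: ρ(B_J) = cos(π/(n+1)) = cos(π/43) = 0.99733.
1 − cos²(π/43) = sin²(π/43) ⇒ √(1−ρ_J²) = sin(π/43) = 0.072995.
ω* = 2/(1+0.072995) = 1.86394
ρ_SOR = ω* − 1 = 1.86394 − 1 = 0.86394.

ω* = 1.86394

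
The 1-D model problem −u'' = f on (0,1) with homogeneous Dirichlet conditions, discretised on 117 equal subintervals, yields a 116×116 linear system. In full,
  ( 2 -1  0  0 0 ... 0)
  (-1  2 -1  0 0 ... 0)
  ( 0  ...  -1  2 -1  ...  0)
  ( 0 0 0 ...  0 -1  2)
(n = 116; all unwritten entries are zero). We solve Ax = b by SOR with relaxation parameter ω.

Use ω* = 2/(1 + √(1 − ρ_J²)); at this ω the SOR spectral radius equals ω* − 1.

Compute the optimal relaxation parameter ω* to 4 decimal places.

ρ_J = max_k |cos(kπ/117)| = cos(π/117) = 0.9996
√(1−ρ_J²) simplifies to sin(π/117) = 0.02685.
ω* = 2/(1 + 0.02685) = 2/1.02685 = 1.9477.
ρ_SOR = ω* − 1 = 1.9477 − 1 = 0.9477.

ω* = 1.9477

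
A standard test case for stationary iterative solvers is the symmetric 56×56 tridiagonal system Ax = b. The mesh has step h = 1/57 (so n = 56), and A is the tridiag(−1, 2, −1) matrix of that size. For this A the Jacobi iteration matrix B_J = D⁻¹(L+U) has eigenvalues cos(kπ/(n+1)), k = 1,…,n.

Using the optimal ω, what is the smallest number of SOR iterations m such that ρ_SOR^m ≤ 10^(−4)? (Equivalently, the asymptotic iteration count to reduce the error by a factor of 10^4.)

m = 84

n=56: λ(B_J) = 1 − λ(A)/2 = cos(kπ/57); k=1 gives ρ_J = 0.9984815.
√(1−ρ_J²) simplifies to sin(π/57) = 0.0550878.
Then 2/(1+√(1−ρ_J²)) = 2/(1+0.0550878); ω* = 2/1.0550878 = 1.8955768.
At ω = 1.8955768 every |λ(B_ω)| = ω−1, so ρ_SOR = 0.8955768.
4·ln10 = 9.21034; −ln(0.8955768) = 0.110287; m = ⌈9.21034/0.110287⌉ = ⌈83.512⌉ = 84.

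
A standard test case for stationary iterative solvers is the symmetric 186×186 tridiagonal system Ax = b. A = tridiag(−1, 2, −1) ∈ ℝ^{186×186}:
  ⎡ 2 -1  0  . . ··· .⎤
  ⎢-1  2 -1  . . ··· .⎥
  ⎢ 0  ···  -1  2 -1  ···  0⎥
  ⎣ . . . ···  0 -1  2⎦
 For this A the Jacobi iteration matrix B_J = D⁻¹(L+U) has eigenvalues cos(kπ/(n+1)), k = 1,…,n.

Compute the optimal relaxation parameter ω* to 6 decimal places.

ω* = 1.966957

ρ_J = max_k |cos(kπ/187)| = cos(π/187) = 0.999859
√(1−ρ_J²) simplifies to sin(π/187) = 0.0167992.
ω* = 2 / (1 + 0.0167992) = 2 / 1.0167992 ≈ 1.966957.
ρ(B_{ω*}) = ω*−1 = 0.966957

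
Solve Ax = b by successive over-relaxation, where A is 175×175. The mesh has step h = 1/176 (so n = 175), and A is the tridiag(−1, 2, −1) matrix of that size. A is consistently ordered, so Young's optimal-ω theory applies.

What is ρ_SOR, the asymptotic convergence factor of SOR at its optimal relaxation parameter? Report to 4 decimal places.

ρ_SOR = 0.9649

ρ_J = max_k |cos(kπ/176)| = cos(π/176) = 0.9998
√(1−ρ_J²) simplifies to sin(π/176) = 0.01785.
[ω*] 2 ÷ (1 + 0.01785) = 2 ÷ 1.01785 = 1.9649.
ρ_SOR = ω* − 1 ≈ 0.9649.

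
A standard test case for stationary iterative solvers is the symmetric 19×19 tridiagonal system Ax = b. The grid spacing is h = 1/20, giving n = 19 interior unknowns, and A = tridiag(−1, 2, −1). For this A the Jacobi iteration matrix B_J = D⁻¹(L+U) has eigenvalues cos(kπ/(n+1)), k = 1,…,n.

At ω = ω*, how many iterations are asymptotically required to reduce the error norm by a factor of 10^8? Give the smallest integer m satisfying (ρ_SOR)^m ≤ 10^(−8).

[ρ_J] n=19: ρ(B_J) = cos(π/(n+1)) = cos(π/20) = 0.9876883.
root = sin(π/20) = 0.1564345  (since 1−cos² = sin²).
Then 2/(1+√(1−ρ_J²)) = 2/(1+0.1564345); ω* = 2/1.1564345 = 1.7294538.
ρ(B_{ω*}) = ω*−1 = 0.7294538
ρ_SOR^m ≤ 10^(−8) ⇔ m ≥ 8·ln10/(−ln 0.7294538) = 18.4207/0.315459 = 58.393; m = ⌈58.393⌉ = 59.

m = 59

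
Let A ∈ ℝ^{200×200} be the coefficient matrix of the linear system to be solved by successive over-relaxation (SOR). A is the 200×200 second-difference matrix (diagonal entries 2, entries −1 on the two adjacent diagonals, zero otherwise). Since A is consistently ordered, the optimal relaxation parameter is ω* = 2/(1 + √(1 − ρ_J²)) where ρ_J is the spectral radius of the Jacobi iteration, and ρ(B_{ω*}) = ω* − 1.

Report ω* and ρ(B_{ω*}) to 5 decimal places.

B_J for the 200×200 system has eigenvalues cos(kπ/201); ρ_J = cos(π/201) = 0.99988.
√(1−ρ_J²) = |sin(π/201)| = 0.015629
[ω*] 2 ÷ (1 + 0.015629) = 2 ÷ 1.015629 = 1.96922.
At ω = 1.96922 every |λ(B_ω)| = ω−1, so ρ_SOR = 0.96922.

ω* = 1.96922, ρ_SOR = 0.96922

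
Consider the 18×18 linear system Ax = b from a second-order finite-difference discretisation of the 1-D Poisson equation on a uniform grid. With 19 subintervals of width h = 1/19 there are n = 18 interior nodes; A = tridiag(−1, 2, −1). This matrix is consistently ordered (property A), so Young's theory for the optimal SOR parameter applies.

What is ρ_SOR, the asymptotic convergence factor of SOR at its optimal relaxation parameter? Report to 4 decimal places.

With n=18, ρ(Jacobi) = cos(π/19) = 0.9864.
1 − cos²(π/19) = sin²(π/19) ⇒ √(1−ρ_J²) = sin(π/19) = 0.16459.
Then 2/(1+√(1−ρ_J²)) = 2/(1+0.16459); ω* = 2/1.16459 = 1.7173.
[ρ_SOR] ω* − 1 = 0.7173.

ρ_SOR = 0.7173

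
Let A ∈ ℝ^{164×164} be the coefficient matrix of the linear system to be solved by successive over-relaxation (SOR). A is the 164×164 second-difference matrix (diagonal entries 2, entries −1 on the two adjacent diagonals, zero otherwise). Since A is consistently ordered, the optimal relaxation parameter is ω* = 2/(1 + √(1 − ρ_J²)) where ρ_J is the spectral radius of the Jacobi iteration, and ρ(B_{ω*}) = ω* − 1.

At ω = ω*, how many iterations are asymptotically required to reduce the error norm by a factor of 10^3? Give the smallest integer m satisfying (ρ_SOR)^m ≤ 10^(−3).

ρ_J = max_k |cos(kπ/165)| = cos(π/165) = 0.9998187
1 − cos²(π/165) = sin²(π/165) ⇒ √(1−ρ_J²) = sin(π/165) = 0.0190388.
ω* = 2/(1 + 0.0190388) = 2/1.0190388 = 1.9626338.
and ρ(B_{ω*}) = 1.9626338 − 1 = 0.9626338.
m ≥ 3·ln10 / (−ln 0.9626338) = 181.391; smallest integer m = 182.

m = 182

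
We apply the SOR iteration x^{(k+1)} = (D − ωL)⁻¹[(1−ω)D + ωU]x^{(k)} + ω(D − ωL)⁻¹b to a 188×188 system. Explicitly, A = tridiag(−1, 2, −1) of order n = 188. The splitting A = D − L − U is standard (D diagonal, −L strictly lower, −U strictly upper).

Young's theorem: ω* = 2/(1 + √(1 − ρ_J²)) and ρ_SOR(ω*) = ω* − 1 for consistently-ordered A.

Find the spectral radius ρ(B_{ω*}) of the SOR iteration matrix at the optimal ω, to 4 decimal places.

n=188: λ(B_J) = 1 − λ(A)/2 = cos(kπ/189); k=1 gives ρ_J = 0.9999.
√(1−ρ_J²) = |sin(π/189)| = 0.01662
Then 2/(1+√(1−ρ_J²)) = 2/(1+0.01662); ω* = 2/1.01662 = 1.9673.
Hence ρ(B_{ω*}) = 1.9673 − 1 = 0.9673.

ρ_SOR = 0.9673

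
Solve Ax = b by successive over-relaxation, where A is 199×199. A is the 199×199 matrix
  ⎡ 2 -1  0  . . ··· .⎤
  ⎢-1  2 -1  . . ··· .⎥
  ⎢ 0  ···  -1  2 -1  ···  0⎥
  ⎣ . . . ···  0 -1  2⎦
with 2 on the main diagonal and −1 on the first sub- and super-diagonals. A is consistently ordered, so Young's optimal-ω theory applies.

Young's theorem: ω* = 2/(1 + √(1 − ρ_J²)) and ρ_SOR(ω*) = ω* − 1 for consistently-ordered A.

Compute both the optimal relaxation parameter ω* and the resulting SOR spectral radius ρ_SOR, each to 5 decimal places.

n=199: λ(B_J) = 1 − λ(A)/2 = cos(kπ/200); k=1 gives ρ_J = 0.99988.
√(1 − cos²(π/200)) = sin(π/200) ≈ 0.015707.
Young: ω* = 2/(1+√(1−ρ_J²)) = 2/(1+0.015707) = 2/1.015707 = 1.96907.
[ρ_SOR] ω* − 1 = 0.96907.

ω* = 1.96907, ρ_SOR = 0.96907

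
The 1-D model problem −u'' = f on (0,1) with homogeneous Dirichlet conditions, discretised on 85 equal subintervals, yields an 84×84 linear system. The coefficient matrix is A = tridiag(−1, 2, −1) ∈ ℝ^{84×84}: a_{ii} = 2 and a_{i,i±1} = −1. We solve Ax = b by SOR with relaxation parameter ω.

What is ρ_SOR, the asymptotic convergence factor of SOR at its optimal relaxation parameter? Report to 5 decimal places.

ρ_SOR = 0.92873

spectrum of D⁻¹(L+U) = {cos(kπ/85) : 1≤k≤84}; ρ_J = cos(π/85) = 0.99932.
√(1 − cos²(π/85)) = sin(π/85) ≈ 0.036951.
ω* = 2 / (1 + 0.036951) = 2 / 1.036951 ≈ 1.92873.
[ρ_SOR] ω* − 1 = 0.92873.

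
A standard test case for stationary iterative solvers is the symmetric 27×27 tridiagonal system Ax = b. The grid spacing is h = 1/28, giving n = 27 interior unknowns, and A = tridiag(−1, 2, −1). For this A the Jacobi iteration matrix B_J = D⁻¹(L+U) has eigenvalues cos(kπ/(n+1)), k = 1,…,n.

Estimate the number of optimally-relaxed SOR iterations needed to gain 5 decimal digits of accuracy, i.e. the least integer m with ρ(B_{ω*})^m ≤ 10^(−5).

m = 52

With n=27, ρ(Jacobi) = cos(π/28) = 0.9937122.
√(1−ρ_J²) = |sin(π/28)| = 0.1119645
So ω* = 2/1.1119645 = 1.7986186 (Young).
At ω = 1.7986186 every |λ(B_ω)| = ω−1, so ρ_SOR = 0.7986186.
5·ln10 = 11.5129; −ln(0.7986186) = 0.224872; m = ⌈11.5129/0.224872⌉ = ⌈51.198⌉ = 52.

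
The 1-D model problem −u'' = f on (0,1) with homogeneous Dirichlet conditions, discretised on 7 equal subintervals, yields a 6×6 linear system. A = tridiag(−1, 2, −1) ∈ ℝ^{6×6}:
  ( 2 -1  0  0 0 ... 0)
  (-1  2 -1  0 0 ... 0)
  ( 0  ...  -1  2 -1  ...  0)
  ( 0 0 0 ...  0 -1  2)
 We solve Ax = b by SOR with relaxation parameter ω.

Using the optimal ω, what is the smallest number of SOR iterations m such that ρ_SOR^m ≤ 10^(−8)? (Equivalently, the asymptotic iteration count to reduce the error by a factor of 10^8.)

ρ_J = max_k |cos(kπ/7)| = cos(π/7) = 0.9009689
1 − cos²(π/7) = sin²(π/7) ⇒ √(1−ρ_J²) = sin(π/7) = 0.4338837.
[ω*] 2 ÷ (1 + 0.4338837) = 2 ÷ 1.4338837 = 1.3948133.
ρ_SOR = ω* − 1 = 1.3948133 − 1 = 0.3948133.
(0.3948133)^m ≤ 10^{−8}  ⇒  m·ln(0.3948133) ≤ −8·ln10  ⇒  m ≥ 19.821  ⇒  m = 20

m = 20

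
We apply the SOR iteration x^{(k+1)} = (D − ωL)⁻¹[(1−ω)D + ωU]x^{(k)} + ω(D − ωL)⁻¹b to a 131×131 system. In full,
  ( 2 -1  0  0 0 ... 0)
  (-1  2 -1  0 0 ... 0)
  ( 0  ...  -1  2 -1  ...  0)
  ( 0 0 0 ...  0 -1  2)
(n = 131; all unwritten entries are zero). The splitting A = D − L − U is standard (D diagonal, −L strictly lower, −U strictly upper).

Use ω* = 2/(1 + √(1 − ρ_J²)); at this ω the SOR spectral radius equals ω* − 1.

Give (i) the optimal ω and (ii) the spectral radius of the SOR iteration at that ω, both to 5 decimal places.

spectrum of D⁻¹(L+U) = {cos(kπ/132) : 1≤k≤131}; ρ_J = cos(π/132) = 0.99972.
√(1−ρ_J²) simplifies to sin(π/132) = 0.023798.
ω* = 2 / (1 + 0.023798) = 2 / 1.023798 ≈ 1.95351.
and ρ(B_{ω*}) = 1.95351 − 1 = 0.95351.

ω* = 1.95351, ρ_SOR = 0.95351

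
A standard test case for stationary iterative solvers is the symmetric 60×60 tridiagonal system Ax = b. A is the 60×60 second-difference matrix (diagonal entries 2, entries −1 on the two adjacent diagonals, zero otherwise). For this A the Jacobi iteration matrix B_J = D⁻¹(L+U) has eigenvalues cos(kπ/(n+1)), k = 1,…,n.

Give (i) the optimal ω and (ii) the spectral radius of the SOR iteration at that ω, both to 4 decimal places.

ω* = 1.9021, ρ_SOR = 0.9021

½·tridiag(1,0,1) at n=60: λ_k = cos(kπ/61); max |λ| at k=1 ⇒ ρ_J = cos(π/61) ≈ 0.9987.
√(1−ρ_J²) simplifies to sin(π/61) = 0.05148.
Young: ω* = 2/(1+√(1−ρ_J²)) = 2/(1+0.05148) = 2/1.05148 = 1.9021.
ρ_SOR = ω* − 1 = 1.9021 − 1 = 0.9021.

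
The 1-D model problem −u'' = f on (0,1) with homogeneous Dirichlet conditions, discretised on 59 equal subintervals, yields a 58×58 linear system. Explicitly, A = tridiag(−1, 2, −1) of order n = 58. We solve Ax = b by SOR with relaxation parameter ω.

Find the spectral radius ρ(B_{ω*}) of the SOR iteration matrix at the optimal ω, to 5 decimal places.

ρ_SOR = 0.89893

spectrum of D⁻¹(L+U) = {cos(kπ/59) : 1≤k≤58}; ρ_J = cos(π/59) = 0.99858.
√(1−ρ_J²) = |sin(π/59)| = 0.053222
ω* = 2 / (1 + 0.053222) = 2 / 1.053222 ≈ 1.89893.
[ρ_SOR] ω* − 1 = 0.89893.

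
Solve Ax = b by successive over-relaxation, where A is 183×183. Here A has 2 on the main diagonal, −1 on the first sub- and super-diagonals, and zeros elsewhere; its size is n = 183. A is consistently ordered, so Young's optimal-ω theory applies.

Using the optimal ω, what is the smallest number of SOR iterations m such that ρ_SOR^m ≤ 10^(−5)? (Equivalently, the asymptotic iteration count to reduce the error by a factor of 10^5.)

m = 338

B_J for the 183×183 system has eigenvalues cos(kπ/184); ρ_J = cos(π/184) = 0.9998542.
√(1−ρ_J²) = |sin(π/184)| = 0.0170730
Young: ω* = 2/(1+√(1−ρ_J²)) = 2/(1+0.0170730) = 2/1.0170730 = 1.9664272.
and ρ(B_{ω*}) = 1.9664272 − 1 = 0.9664272.
ρ_SOR^m ≤ 10^(−5) ⇔ m ≥ 5·ln10/(−ln 0.9664272) = 11.5129/0.0341493 = 337.134; m = ⌈337.134⌉ = 338.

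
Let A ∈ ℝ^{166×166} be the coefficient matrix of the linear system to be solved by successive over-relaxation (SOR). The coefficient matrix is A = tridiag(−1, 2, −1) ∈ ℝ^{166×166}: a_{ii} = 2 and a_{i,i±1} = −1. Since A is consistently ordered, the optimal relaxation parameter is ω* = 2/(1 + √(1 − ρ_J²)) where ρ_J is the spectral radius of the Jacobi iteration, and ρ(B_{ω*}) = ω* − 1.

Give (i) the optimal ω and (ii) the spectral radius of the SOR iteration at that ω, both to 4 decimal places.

ω* = 1.9631, ρ_SOR = 0.9631

B_J for the 166×166 system has eigenvalues cos(kπ/167); ρ_J = cos(π/167) = 0.9998.
√(1−ρ_J²) = |sin(π/167)| = 0.01881
ω* = 2/(1 + 0.01881) = 2/1.01881 = 1.9631.
[ρ_SOR] ω* − 1 = 0.9631.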